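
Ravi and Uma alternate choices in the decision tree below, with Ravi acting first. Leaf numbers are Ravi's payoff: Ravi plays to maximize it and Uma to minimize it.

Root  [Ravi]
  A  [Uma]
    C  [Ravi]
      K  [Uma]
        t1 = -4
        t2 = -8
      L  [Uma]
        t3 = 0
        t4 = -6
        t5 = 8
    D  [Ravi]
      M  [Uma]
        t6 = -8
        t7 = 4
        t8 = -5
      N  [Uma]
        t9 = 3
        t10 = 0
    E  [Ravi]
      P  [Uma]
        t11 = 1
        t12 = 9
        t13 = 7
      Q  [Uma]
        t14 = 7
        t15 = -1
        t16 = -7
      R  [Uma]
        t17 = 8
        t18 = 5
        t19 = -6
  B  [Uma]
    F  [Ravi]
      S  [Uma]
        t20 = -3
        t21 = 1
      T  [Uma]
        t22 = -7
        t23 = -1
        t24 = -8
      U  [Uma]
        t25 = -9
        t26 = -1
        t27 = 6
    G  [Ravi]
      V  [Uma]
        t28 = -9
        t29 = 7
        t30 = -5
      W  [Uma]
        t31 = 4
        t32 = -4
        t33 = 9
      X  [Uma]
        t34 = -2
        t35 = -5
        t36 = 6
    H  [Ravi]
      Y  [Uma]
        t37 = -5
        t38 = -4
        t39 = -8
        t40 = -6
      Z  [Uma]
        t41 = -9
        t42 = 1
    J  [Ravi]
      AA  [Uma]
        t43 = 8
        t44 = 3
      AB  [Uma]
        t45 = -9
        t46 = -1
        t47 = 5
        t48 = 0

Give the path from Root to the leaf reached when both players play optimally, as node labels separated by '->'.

K (Uma): min(-4, -8) = -8
L (Uma): min(0, -6, 8) = -6
C (Ravi): max(-8, -6) = -6
M (Uma): min(-8, 4, -5) = -8
N (Uma): min(3, 0) = 0
D (Ravi): max(-8, 0) = 0
P (Uma): min(1, 9, 7) = 1
Q (Uma): min(7, -1, -7) = -7
R (Uma): min(8, 5, -6) = -6
E (Ravi): max(1, -7, -6) = 1
A (Uma): min(-6, 0, 1) = -6
S (Uma): min(-3, 1) = -3
T (Uma): min(-7, -1, -8) = -8
U (Uma): min(-9, -1, 6) = -9
F (Ravi): max(-3, -8, -9) = -3
V (Uma): min(-9, 7, -5) = -9
W (Uma): min(4, -4, 9) = -4
X (Uma): min(-2, -5, 6) = -5
G (Ravi): max(-9, -4, -5) = -4
Y (Uma): min(-5, -4, -8, -6) = -8
Z (Uma): min(-9, 1) = -9
H (Ravi): max(-8, -9) = -8
AA (Uma): min(8, 3) = 3
AB (Uma): min(-9, -1, 5, 0) = -9
J (Ravi): max(3, -9) = 3
B (Uma): min(-3, -4, -8, 3) = -8
Root (Ravi): max(-6, -8) = -6
At Root, Ravi picks A (highest: -6).
At A, Uma picks C (lowest: -6).
At C, Ravi picks L (highest: -6).
At L, Uma picks t4 (lowest: -6).
Terminal value -6.

Root -> A -> C -> L -> t4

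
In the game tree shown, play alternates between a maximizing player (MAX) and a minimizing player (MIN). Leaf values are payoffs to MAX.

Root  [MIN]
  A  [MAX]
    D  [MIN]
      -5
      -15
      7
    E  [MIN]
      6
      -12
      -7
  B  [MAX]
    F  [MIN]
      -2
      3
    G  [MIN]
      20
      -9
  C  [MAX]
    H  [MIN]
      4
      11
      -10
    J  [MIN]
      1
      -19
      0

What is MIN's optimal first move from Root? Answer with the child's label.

D (MIN): min(-5, -15, 7) = -15
E (MIN): min(6, -12, -7) = -12
A (MAX): max(-15, -12) = -12
F (MIN): min(-2, 3) = -2
G (MIN): min(20, -9) = -9
B (MAX): max(-2, -9) = -2
H (MIN): min(4, 11, -10) = -10
J (MIN): min(1, -19, 0) = -19
C (MAX): max(-10, -19) = -10
Root (MIN): min(-12, -2, -10) = -12
MIN at Root wants the lowest of {A=-12, B=-2, C=-10}, so chooses A.

A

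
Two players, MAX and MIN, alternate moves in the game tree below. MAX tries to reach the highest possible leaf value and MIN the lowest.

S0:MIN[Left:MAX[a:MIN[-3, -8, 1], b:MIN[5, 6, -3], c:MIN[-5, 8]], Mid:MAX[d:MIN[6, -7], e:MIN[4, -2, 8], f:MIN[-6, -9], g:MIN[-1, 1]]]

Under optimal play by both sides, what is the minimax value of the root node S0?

-3

a (MIN): min(-3, -8, 1) = -8
b (MIN): min(5, 6, -3) = -3
c (MIN): min(-5, 8) = -5
Left (MAX): max(-8, -3, -5) = -3
d (MIN): min(6, -7) = -7
e (MIN): min(4, -2, 8) = -2
f (MIN): min(-6, -9) = -9
g (MIN): min(-1, 1) = -1
Mid (MAX): max(-7, -2, -9, -1) = -1
S0 (MIN): min(-3, -1) = -3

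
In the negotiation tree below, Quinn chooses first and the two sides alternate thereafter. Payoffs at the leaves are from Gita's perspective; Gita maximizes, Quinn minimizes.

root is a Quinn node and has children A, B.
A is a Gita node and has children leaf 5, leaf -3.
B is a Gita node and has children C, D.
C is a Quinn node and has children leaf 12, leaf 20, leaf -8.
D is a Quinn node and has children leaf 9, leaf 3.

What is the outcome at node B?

3

C (Quinn): min(12, 20, -8) = -8
D (Quinn): min(9, 3) = 3
B (Gita): max(-8, 3) = 3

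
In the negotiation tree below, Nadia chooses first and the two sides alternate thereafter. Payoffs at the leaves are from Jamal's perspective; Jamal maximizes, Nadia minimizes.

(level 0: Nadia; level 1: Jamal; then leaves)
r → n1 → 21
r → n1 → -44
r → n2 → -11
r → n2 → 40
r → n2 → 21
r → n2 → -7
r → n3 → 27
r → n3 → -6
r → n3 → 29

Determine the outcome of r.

21

n1 (Jamal): max(21, -44) = 21
n2 (Jamal): max(-11, 40, 21, -7) = 40
n3 (Jamal): max(27, -6, 29) = 29
r (Nadia): min(21, 40, 29) = 21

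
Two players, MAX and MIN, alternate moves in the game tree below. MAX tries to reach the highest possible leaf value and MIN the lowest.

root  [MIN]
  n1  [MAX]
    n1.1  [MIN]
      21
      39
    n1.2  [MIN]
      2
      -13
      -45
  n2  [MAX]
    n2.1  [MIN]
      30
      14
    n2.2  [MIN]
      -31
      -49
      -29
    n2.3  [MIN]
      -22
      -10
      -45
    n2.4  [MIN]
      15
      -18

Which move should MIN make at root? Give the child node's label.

n1.1 (MIN): min(21, 39) = 21
n1.2 (MIN): min(2, -13, -45) = -45
n1 (MAX): max(21, -45) = 21
n2.1 (MIN): min(30, 14) = 14
n2.2 (MIN): min(-31, -49, -29) = -49
n2.3 (MIN): min(-22, -10, -45) = -45
n2.4 (MIN): min(15, -18) = -18
n2 (MAX): max(14, -49, -45, -18) = 14
root (MIN): min(21, 14) = 14
MIN at root wants the lowest of {n1=21, n2=14}, so chooses n2.

n2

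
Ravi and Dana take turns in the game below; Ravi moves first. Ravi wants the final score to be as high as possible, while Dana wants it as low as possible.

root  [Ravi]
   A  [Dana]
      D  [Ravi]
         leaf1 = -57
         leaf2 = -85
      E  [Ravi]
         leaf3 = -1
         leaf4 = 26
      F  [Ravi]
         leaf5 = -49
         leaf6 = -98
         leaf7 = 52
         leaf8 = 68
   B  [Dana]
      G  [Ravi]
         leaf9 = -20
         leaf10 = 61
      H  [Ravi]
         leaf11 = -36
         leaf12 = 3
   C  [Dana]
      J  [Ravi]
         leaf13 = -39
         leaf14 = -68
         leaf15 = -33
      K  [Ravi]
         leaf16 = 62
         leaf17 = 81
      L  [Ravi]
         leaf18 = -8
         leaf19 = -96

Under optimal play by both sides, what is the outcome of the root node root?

D (Ravi): max(-57, -85) = -57
E (Ravi): max(-1, 26) = 26
F (Ravi): max(-49, -98, 52, 68) = 68
A (Dana): min(-57, 26, 68) = -57
G (Ravi): max(-20, 61) = 61
H (Ravi): max(-36, 3) = 3
B (Dana): min(61, 3) = 3
J (Ravi): max(-39, -68, -33) = -33
K (Ravi): max(62, 81) = 81
L (Ravi): max(-8, -96) = -8
C (Dana): min(-33, 81, -8) = -33
root (Ravi): max(-57, 3, -33) = 3

3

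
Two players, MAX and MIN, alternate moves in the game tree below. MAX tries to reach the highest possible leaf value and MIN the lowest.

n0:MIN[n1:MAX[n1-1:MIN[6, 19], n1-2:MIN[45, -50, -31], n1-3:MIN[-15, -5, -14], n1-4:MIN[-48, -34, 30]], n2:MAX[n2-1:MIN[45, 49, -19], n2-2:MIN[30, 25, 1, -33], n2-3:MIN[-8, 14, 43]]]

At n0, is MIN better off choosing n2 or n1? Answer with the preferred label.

n2

n2-1 (MIN): min(45, 49, -19) = -19
n2-2 (MIN): min(30, 25, 1, -33) = -33
n2-3 (MIN): min(-8, 14, 43) = -8
n2 (MAX): max(-19, -33, -8) = -8
n1-1 (MIN): min(6, 19) = 6
n1-2 (MIN): min(45, -50, -31) = -50
n1-3 (MIN): min(-15, -5, -14) = -15
n1-4 (MIN): min(-48, -34, 30) = -48
n1 (MAX): max(6, -50, -15, -48) = 6
MIN prefers the lower value; n2=-8, n1=6. n2 is better since -8 < 6.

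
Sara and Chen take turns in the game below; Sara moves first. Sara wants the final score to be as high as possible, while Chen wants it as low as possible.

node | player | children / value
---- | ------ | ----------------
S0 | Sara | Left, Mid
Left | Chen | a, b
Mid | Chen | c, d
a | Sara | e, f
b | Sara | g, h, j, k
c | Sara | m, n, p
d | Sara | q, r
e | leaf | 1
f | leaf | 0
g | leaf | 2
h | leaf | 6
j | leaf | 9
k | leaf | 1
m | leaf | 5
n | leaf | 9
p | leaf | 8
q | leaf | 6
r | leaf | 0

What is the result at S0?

6

a (Sara): max(1, 0) = 1
b (Sara): max(2, 6, 9, 1) = 9
Left (Chen): min(1, 9) = 1
c (Sara): max(5, 9, 8) = 9
d (Sara): max(6, 0) = 6
Mid (Chen): min(9, 6) = 6
S0 (Sara): max(1, 6) = 6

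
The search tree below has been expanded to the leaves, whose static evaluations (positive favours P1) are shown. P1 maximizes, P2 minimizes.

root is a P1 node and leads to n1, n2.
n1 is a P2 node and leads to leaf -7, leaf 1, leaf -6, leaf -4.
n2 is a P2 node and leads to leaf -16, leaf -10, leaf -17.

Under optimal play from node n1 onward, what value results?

n1 (P2): min(-7, 1, -6, -4) = -7

-7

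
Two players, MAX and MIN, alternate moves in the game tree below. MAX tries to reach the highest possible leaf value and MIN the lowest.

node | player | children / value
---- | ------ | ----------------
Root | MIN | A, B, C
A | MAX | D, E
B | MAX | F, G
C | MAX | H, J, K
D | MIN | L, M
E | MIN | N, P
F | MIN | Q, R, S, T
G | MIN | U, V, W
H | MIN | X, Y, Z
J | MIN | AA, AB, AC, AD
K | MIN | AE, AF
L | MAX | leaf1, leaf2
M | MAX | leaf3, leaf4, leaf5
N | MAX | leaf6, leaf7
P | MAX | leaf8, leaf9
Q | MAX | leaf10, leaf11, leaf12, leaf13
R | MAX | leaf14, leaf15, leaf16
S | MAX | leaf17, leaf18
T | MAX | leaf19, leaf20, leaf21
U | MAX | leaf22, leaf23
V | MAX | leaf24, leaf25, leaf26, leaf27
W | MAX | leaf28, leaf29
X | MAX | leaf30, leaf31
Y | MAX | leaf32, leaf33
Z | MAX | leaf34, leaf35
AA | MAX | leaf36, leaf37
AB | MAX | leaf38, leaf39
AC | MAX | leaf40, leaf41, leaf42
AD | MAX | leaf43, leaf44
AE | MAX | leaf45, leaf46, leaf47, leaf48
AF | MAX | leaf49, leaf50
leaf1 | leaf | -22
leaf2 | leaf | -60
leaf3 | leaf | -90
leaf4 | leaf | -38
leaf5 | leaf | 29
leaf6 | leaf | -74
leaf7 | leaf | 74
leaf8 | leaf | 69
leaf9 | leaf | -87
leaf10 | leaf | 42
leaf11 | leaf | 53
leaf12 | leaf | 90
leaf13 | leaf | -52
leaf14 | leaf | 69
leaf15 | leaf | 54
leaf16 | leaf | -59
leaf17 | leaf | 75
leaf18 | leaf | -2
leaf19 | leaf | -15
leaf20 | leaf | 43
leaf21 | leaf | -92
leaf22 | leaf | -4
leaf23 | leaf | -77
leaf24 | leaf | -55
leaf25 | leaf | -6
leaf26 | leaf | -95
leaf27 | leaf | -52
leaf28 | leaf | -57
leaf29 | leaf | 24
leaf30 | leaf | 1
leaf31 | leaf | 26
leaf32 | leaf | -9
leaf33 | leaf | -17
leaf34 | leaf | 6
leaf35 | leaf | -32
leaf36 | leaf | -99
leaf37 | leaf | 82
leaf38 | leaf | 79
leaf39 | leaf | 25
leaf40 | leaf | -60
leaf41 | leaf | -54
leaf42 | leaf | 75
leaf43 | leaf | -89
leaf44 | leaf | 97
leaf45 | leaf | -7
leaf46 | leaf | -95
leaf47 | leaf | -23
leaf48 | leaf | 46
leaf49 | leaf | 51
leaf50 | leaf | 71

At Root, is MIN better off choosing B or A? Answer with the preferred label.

B

Q (MAX): max(42, 53, 90, -52) = 90
R (MAX): max(69, 54, -59) = 69
S (MAX): max(75, -2) = 75
T (MAX): max(-15, 43, -92) = 43
F (MIN): min(90, 69, 75, 43) = 43
U (MAX): max(-4, -77) = -4
V (MAX): max(-55, -6, -95, -52) = -6
W (MAX): max(-57, 24) = 24
G (MIN): min(-4, -6, 24) = -6
B (MAX): max(43, -6) = 43
L (MAX): max(-22, -60) = -22
M (MAX): max(-90, -38, 29) = 29
D (MIN): min(-22, 29) = -22
N (MAX): max(-74, 74) = 74
P (MAX): max(69, -87) = 69
E (MIN): min(74, 69) = 69
A (MAX): max(-22, 69) = 69
MIN prefers the lower value; B=43, A=69. B is better since 43 < 69.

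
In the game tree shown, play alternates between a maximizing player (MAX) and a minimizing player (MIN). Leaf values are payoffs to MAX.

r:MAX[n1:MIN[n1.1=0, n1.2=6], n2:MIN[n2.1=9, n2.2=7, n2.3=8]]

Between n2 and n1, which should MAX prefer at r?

n2 (MIN): min(9, 7, 8) = 7
n1 (MIN): min(0, 6) = 0
MAX prefers the higher value; n2=7, n1=0. n2 is better since 7 > 0.

n2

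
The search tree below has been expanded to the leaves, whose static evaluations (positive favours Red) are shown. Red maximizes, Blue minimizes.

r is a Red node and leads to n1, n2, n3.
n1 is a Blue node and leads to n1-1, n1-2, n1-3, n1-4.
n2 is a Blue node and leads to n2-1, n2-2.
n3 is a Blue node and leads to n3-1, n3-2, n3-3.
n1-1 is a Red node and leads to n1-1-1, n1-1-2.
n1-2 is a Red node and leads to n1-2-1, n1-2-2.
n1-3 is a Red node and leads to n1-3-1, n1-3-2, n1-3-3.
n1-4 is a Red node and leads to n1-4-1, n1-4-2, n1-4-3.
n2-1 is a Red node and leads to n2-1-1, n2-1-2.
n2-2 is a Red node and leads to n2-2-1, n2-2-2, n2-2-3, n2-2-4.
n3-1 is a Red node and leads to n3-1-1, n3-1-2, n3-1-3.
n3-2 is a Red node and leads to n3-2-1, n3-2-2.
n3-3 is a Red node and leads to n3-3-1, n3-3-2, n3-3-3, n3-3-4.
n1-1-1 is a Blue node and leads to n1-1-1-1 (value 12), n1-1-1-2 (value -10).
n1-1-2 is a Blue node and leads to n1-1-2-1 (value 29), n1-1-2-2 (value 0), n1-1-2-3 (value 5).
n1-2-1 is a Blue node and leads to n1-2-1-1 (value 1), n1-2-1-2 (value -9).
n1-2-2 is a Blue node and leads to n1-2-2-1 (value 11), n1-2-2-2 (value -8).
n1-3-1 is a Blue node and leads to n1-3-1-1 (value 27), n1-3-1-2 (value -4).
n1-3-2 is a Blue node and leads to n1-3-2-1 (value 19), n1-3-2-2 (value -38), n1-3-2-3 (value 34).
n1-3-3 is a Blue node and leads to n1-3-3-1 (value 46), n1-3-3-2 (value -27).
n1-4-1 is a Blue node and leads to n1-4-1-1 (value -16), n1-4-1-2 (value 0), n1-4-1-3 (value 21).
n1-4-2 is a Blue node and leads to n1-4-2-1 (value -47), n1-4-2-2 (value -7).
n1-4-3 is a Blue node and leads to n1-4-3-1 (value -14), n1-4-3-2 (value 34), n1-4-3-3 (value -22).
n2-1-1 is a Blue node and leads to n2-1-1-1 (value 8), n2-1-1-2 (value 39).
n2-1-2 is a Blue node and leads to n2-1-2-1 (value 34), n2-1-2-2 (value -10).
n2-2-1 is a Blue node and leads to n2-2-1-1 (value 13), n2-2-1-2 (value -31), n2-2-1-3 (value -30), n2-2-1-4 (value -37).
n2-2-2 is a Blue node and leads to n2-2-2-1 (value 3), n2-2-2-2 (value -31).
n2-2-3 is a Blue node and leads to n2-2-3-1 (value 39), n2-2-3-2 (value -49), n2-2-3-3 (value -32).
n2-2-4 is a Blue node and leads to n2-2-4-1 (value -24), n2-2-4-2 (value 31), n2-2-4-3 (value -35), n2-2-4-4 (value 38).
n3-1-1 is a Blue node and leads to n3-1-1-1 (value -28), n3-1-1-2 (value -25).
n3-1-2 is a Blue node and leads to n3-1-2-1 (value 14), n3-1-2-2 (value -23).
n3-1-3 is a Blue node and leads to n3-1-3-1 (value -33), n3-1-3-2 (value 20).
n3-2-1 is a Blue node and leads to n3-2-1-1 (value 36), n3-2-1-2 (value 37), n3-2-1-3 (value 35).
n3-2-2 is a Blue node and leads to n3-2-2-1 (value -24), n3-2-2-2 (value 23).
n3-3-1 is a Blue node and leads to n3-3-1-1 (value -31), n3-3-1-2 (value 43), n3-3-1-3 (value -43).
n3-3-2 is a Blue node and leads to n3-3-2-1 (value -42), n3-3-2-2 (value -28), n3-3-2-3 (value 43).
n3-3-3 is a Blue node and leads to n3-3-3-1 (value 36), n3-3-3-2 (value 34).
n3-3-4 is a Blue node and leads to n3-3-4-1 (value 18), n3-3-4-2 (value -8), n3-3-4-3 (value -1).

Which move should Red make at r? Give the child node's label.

n1-1-1 (Blue): min(12, -10) = -10
n1-1-2 (Blue): min(29, 0, 5) = 0
n1-1 (Red): max(-10, 0) = 0
n1-2-1 (Blue): min(1, -9) = -9
n1-2-2 (Blue): min(11, -8) = -8
n1-2 (Red): max(-9, -8) = -8
n1-3-1 (Blue): min(27, -4) = -4
n1-3-2 (Blue): min(19, -38, 34) = -38
n1-3-3 (Blue): min(46, -27) = -27
n1-3 (Red): max(-4, -38, -27) = -4
n1-4-1 (Blue): min(-16, 0, 21) = -16
n1-4-2 (Blue): min(-47, -7) = -47
n1-4-3 (Blue): min(-14, 34, -22) = -22
n1-4 (Red): max(-16, -47, -22) = -16
n1 (Blue): min(0, -8, -4, -16) = -16
n2-1-1 (Blue): min(8, 39) = 8
n2-1-2 (Blue): min(34, -10) = -10
n2-1 (Red): max(8, -10) = 8
n2-2-1 (Blue): min(13, -31, -30, -37) = -37
n2-2-2 (Blue): min(3, -31) = -31
n2-2-3 (Blue): min(39, -49, -32) = -49
n2-2-4 (Blue): min(-24, 31, -35, 38) = -35
n2-2 (Red): max(-37, -31, -49, -35) = -31
n2 (Blue): min(8, -31) = -31
n3-1-1 (Blue): min(-28, -25) = -28
n3-1-2 (Blue): min(14, -23) = -23
n3-1-3 (Blue): min(-33, 20) = -33
n3-1 (Red): max(-28, -23, -33) = -23
n3-2-1 (Blue): min(36, 37, 35) = 35
n3-2-2 (Blue): min(-24, 23) = -24
n3-2 (Red): max(35, -24) = 35
n3-3-1 (Blue): min(-31, 43, -43) = -43
n3-3-2 (Blue): min(-42, -28, 43) = -42
n3-3-3 (Blue): min(36, 34) = 34
n3-3-4 (Blue): min(18, -8, -1) = -8
n3-3 (Red): max(-43, -42, 34, -8) = 34
n3 (Blue): min(-23, 35, 34) = -23
r (Red): max(-16, -31, -23) = -16
Red at r wants the highest of {n1=-16, n2=-31, n3=-23}, so chooses n1.

n1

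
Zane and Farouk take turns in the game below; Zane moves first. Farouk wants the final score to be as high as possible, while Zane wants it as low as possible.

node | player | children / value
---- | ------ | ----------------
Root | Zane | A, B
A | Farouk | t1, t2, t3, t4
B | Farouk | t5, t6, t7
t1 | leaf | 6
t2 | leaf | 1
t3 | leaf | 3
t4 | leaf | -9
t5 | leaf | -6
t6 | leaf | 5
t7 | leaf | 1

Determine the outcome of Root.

A (Farouk): max(6, 1, 3, -9) = 6
B (Farouk): max(-6, 5, 1) = 5
Root (Zane): min(6, 5) = 5

5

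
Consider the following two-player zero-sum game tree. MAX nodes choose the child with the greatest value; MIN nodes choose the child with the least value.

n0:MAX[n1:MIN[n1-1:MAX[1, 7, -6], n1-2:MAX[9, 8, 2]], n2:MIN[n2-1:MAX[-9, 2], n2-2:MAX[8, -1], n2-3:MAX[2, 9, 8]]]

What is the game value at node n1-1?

7

n1-1 (MAX): max(1, 7, -6) = 7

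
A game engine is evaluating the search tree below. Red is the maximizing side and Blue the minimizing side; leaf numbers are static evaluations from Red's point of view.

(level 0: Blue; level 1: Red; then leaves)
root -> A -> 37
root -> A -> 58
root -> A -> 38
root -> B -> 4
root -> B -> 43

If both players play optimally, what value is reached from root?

A (Red): max(37, 58, 38) = 58
B (Red): max(4, 43) = 43
root (Blue): min(58, 43) = 43

43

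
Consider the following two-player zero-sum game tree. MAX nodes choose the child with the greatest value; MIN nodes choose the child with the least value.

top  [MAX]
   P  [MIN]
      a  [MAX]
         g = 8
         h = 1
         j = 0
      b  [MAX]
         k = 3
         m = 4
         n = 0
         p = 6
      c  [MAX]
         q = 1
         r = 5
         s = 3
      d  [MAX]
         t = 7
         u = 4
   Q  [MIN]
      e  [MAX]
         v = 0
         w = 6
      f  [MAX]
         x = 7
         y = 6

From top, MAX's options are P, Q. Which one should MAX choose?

Q

a (MAX): max(8, 1, 0) = 8
b (MAX): max(3, 4, 0, 6) = 6
c (MAX): max(1, 5, 3) = 5
d (MAX): max(7, 4) = 7
P (MIN): min(8, 6, 5, 7) = 5
e (MAX): max(0, 6) = 6
f (MAX): max(7, 6) = 7
Q (MIN): min(6, 7) = 6
top (MAX): max(5, 6) = 6
MAX at top wants the highest of {P=5, Q=6}, so chooses Q.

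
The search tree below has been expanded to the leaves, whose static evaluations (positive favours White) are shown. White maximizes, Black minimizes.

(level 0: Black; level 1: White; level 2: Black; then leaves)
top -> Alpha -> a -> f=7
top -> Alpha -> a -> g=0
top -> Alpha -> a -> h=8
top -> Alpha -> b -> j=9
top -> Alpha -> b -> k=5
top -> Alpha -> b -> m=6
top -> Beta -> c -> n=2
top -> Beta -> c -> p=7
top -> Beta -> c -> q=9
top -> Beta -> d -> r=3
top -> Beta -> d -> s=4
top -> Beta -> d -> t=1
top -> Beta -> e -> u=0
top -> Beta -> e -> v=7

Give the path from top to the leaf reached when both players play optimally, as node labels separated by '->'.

top -> Beta -> c -> n

a (Black): min(7, 0, 8) = 0
b (Black): min(9, 5, 6) = 5
Alpha (White): max(0, 5) = 5
c (Black): min(2, 7, 9) = 2
d (Black): min(3, 4, 1) = 1
e (Black): min(0, 7) = 0
Beta (White): max(2, 1, 0) = 2
top (Black): min(5, 2) = 2
At top, Black picks Beta (lowest: 2).
At Beta, White picks c (highest: 2).
At c, Black picks n (lowest: 2).
Terminal value 2.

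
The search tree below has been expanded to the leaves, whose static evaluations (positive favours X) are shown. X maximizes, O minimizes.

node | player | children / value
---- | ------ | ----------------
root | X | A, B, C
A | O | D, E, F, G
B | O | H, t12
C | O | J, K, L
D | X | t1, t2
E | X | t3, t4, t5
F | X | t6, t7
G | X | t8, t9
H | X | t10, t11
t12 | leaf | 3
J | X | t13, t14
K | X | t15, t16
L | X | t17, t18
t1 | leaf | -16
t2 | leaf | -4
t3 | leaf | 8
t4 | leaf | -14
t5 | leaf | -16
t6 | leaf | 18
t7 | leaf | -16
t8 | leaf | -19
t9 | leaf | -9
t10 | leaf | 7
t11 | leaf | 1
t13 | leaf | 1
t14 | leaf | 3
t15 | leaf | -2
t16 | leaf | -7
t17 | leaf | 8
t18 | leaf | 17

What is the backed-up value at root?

D (X): max(-16, -4) = -4
E (X): max(8, -14, -16) = 8
F (X): max(18, -16) = 18
G (X): max(-19, -9) = -9
A (O): min(-4, 8, 18, -9) = -9
H (X): max(7, 1) = 7
B (O): min(7, 3) = 3
J (X): max(1, 3) = 3
K (X): max(-2, -7) = -2
L (X): max(8, 17) = 17
C (O): min(3, -2, 17) = -2
root (X): max(-9, 3, -2) = 3

3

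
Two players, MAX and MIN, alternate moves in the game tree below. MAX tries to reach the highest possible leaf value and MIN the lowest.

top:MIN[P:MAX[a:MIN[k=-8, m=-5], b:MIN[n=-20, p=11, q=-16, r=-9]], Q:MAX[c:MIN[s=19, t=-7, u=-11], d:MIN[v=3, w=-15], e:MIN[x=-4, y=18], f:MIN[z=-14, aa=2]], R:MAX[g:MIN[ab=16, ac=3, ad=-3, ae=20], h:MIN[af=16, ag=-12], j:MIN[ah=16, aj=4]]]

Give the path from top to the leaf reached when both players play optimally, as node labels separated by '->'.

top -> P -> a -> k

a (MIN): min(-8, -5) = -8
b (MIN): min(-20, 11, -16, -9) = -20
P (MAX): max(-8, -20) = -8
c (MIN): min(19, -7, -11) = -11
d (MIN): min(3, -15) = -15
e (MIN): min(-4, 18) = -4
f (MIN): min(-14, 2) = -14
Q (MAX): max(-11, -15, -4, -14) = -4
g (MIN): min(16, 3, -3, 20) = -3
h (MIN): min(16, -12) = -12
j (MIN): min(16, 4) = 4
R (MAX): max(-3, -12, 4) = 4
top (MIN): min(-8, -4, 4) = -8
At top, MIN picks P (lowest: -8).
At P, MAX picks a (highest: -8).
At a, MIN picks k (lowest: -8).
Terminal value -8.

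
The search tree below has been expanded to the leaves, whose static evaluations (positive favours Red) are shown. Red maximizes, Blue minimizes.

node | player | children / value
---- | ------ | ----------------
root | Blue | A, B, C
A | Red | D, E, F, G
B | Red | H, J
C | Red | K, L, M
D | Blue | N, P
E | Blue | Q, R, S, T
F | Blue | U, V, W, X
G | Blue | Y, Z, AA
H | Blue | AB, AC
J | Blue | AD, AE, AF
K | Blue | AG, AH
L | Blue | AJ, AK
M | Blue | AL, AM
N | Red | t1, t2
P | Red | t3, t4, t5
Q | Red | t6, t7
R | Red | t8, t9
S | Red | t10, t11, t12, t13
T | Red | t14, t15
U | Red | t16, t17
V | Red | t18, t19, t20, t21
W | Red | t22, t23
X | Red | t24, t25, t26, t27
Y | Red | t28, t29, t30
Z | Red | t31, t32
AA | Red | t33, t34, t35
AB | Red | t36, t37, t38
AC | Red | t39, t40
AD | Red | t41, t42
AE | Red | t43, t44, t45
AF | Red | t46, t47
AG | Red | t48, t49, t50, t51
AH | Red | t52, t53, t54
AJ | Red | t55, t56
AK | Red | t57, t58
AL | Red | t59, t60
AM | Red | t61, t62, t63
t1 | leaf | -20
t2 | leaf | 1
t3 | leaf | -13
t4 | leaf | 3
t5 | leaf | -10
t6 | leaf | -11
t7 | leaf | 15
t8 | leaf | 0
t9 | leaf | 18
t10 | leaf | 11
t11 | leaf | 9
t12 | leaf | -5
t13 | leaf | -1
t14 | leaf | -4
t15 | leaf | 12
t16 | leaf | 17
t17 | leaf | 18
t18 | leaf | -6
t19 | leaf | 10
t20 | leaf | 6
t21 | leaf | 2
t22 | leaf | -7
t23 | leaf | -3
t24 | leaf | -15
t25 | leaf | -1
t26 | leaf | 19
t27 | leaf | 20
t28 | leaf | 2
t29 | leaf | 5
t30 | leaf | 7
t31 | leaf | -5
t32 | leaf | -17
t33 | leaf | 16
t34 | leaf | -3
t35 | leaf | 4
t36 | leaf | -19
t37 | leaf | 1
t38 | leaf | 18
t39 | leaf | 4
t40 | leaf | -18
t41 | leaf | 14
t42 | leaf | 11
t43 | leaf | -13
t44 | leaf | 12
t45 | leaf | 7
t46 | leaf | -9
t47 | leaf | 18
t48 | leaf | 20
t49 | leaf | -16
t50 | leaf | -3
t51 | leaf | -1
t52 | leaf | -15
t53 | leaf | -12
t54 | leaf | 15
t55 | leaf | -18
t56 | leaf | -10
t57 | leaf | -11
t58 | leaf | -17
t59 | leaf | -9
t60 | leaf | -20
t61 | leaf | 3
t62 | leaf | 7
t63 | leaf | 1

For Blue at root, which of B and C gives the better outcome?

B

AB (Red): max(-19, 1, 18) = 18
AC (Red): max(4, -18) = 4
H (Blue): min(18, 4) = 4
AD (Red): max(14, 11) = 14
AE (Red): max(-13, 12, 7) = 12
AF (Red): max(-9, 18) = 18
J (Blue): min(14, 12, 18) = 12
B (Red): max(4, 12) = 12
AG (Red): max(20, -16, -3, -1) = 20
AH (Red): max(-15, -12, 15) = 15
K (Blue): min(20, 15) = 15
AJ (Red): max(-18, -10) = -10
AK (Red): max(-11, -17) = -11
L (Blue): min(-10, -11) = -11
AL (Red): max(-9, -20) = -9
AM (Red): max(3, 7, 1) = 7
M (Blue): min(-9, 7) = -9
C (Red): max(15, -11, -9) = 15
Blue prefers the lower value; B=12, C=15. B is better since 12 < 15.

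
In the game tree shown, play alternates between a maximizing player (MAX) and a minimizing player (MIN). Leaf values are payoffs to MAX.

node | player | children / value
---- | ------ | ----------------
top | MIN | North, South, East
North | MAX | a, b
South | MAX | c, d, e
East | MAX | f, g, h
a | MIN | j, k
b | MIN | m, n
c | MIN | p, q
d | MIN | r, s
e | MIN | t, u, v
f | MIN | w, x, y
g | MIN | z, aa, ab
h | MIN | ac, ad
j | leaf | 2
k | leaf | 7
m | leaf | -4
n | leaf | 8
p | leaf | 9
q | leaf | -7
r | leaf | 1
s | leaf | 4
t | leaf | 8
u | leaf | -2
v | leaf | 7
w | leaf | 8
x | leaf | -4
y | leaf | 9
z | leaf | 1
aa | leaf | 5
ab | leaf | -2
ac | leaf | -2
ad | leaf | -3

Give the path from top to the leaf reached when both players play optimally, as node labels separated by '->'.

a (MIN): min(2, 7) = 2
b (MIN): min(-4, 8) = -4
North (MAX): max(2, -4) = 2
c (MIN): min(9, -7) = -7
d (MIN): min(1, 4) = 1
e (MIN): min(8, -2, 7) = -2
South (MAX): max(-7, 1, -2) = 1
f (MIN): min(8, -4, 9) = -4
g (MIN): min(1, 5, -2) = -2
h (MIN): min(-2, -3) = -3
East (MAX): max(-4, -2, -3) = -2
top (MIN): min(2, 1, -2) = -2
At top, MIN picks East (lowest: -2).
At East, MAX picks g (highest: -2).
At g, MIN picks ab (lowest: -2).
Terminal value -2.

top -> East -> g -> ab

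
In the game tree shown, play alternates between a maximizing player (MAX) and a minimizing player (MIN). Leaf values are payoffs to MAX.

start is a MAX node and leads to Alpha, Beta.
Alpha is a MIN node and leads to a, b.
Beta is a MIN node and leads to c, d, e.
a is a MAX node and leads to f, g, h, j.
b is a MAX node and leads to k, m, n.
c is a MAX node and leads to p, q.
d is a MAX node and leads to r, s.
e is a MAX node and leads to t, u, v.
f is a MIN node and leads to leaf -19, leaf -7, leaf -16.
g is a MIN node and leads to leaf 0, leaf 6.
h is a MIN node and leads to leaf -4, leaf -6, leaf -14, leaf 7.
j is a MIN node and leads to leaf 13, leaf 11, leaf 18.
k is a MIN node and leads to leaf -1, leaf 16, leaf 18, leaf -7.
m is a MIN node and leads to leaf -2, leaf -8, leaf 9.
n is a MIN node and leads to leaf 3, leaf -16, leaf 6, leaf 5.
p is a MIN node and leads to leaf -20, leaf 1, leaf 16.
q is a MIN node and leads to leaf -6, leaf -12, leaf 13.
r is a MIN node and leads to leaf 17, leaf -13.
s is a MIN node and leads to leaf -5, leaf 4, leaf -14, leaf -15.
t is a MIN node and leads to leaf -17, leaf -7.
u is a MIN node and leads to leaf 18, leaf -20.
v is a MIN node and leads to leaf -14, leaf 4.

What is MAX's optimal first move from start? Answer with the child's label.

f (MIN): min(-19, -7, -16) = -19
g (MIN): min(0, 6) = 0
h (MIN): min(-4, -6, -14, 7) = -14
j (MIN): min(13, 11, 18) = 11
a (MAX): max(-19, 0, -14, 11) = 11
k (MIN): min(-1, 16, 18, -7) = -7
m (MIN): min(-2, -8, 9) = -8
n (MIN): min(3, -16, 6, 5) = -16
b (MAX): max(-7, -8, -16) = -7
Alpha (MIN): min(11, -7) = -7
p (MIN): min(-20, 1, 16) = -20
q (MIN): min(-6, -12, 13) = -12
c (MAX): max(-20, -12) = -12
r (MIN): min(17, -13) = -13
s (MIN): min(-5, 4, -14, -15) = -15
d (MAX): max(-13, -15) = -13
t (MIN): min(-17, -7) = -17
u (MIN): min(18, -20) = -20
v (MIN): min(-14, 4) = -14
e (MAX): max(-17, -20, -14) = -14
Beta (MIN): min(-12, -13, -14) = -14
start (MAX): max(-7, -14) = -7
MAX at start wants the highest of {Alpha=-7, Beta=-14}, so chooses Alpha.

Alpha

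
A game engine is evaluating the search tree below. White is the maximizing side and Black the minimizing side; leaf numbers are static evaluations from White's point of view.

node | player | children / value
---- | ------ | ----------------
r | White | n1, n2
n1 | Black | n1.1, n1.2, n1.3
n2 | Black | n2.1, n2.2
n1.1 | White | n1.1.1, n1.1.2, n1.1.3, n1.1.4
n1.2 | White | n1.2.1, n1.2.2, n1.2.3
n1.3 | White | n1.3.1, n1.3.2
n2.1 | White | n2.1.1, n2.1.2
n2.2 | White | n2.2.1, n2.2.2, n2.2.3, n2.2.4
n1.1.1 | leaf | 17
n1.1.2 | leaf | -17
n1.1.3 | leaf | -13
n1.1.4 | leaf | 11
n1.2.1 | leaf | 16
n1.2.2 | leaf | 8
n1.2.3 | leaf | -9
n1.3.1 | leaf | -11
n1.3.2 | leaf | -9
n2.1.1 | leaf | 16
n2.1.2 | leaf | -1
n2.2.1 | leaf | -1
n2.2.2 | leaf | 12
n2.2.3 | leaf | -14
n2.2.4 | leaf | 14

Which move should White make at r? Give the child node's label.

n1.1 (White): max(17, -17, -13, 11) = 17
n1.2 (White): max(16, 8, -9) = 16
n1.3 (White): max(-11, -9) = -9
n1 (Black): min(17, 16, -9) = -9
n2.1 (White): max(16, -1) = 16
n2.2 (White): max(-1, 12, -14, 14) = 14
n2 (Black): min(16, 14) = 14
r (White): max(-9, 14) = 14
White at r wants the highest of {n1=-9, n2=14}, so chooses n2.

n2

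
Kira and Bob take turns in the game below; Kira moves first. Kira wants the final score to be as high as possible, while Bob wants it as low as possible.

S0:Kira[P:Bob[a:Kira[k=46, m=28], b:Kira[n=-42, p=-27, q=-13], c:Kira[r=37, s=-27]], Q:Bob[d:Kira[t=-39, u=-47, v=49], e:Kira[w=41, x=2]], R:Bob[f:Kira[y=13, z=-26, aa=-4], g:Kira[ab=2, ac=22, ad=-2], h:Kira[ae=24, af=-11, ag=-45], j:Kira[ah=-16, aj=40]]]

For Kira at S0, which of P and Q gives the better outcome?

a (Kira): max(46, 28) = 46
b (Kira): max(-42, -27, -13) = -13
c (Kira): max(37, -27) = 37
P (Bob): min(46, -13, 37) = -13
d (Kira): max(-39, -47, 49) = 49
e (Kira): max(41, 2) = 41
Q (Bob): min(49, 41) = 41
Kira prefers the higher value; P=-13, Q=41. Q is better since 41 > -13.

Q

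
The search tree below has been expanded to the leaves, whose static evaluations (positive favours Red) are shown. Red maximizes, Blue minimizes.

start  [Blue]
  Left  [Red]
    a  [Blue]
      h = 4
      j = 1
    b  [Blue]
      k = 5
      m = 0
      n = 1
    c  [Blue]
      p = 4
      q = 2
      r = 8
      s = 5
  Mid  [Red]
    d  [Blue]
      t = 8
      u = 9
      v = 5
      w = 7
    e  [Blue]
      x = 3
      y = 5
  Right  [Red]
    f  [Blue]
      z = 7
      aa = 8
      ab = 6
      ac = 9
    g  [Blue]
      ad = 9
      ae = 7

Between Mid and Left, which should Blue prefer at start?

Left

d (Blue): min(8, 9, 5, 7) = 5
e (Blue): min(3, 5) = 3
Mid (Red): max(5, 3) = 5
a (Blue): min(4, 1) = 1
b (Blue): min(5, 0, 1) = 0
c (Blue): min(4, 2, 8, 5) = 2
Left (Red): max(1, 0, 2) = 2
Blue prefers the lower value; Mid=5, Left=2. Left is better since 2 < 5.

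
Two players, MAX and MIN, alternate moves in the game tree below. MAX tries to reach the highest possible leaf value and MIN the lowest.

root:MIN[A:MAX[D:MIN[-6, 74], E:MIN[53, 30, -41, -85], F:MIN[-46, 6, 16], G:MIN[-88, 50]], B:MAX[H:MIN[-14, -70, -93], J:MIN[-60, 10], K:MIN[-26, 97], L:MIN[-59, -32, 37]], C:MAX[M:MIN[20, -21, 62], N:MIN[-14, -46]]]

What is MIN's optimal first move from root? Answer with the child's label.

B

D (MIN): min(-6, 74) = -6
E (MIN): min(53, 30, -41, -85) = -85
F (MIN): min(-46, 6, 16) = -46
G (MIN): min(-88, 50) = -88
A (MAX): max(-6, -85, -46, -88) = -6
H (MIN): min(-14, -70, -93) = -93
J (MIN): min(-60, 10) = -60
K (MIN): min(-26, 97) = -26
L (MIN): min(-59, -32, 37) = -59
B (MAX): max(-93, -60, -26, -59) = -26
M (MIN): min(20, -21, 62) = -21
N (MIN): min(-14, -46) = -46
C (MAX): max(-21, -46) = -21
root (MIN): min(-6, -26, -21) = -26
MIN at root wants the lowest of {A=-6, B=-26, C=-21}, so chooses B.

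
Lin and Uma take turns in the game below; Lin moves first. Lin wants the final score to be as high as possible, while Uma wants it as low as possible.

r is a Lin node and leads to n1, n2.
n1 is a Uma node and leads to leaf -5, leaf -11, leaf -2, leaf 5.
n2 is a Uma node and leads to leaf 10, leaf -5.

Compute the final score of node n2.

n2 (Uma): min(10, -5) = -5

-5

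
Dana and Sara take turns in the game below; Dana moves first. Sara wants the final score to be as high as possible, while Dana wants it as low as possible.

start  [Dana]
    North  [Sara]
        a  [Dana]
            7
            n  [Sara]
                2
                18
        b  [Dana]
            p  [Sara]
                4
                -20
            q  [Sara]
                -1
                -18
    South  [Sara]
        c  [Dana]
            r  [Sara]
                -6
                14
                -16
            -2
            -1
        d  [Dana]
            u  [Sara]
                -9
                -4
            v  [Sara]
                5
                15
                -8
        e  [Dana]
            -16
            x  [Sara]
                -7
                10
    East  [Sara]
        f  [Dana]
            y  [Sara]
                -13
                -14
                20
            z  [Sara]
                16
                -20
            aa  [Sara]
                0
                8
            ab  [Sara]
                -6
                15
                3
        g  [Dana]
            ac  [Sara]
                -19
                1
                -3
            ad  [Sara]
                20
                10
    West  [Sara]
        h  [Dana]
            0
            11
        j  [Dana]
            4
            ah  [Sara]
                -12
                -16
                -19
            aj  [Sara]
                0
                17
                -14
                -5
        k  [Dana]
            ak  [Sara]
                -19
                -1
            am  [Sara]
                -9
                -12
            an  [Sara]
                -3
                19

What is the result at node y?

y (Sara): max(-13, -14, 20) = 20

20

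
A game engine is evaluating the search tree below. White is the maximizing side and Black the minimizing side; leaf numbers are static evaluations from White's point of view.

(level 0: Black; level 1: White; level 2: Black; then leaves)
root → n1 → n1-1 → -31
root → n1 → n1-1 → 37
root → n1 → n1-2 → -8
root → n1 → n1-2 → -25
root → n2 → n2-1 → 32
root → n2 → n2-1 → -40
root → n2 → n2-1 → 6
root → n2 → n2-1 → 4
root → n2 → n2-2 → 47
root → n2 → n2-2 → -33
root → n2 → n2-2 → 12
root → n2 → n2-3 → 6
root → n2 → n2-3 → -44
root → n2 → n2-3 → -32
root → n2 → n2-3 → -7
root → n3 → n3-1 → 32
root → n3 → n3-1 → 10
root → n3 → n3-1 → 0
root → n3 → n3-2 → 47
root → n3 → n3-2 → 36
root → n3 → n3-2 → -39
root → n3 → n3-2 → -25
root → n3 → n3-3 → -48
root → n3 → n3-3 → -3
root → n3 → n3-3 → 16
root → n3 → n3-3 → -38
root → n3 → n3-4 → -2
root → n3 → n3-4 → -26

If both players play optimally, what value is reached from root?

n1-1 (Black): min(-31, 37) = -31
n1-2 (Black): min(-8, -25) = -25
n1 (White): max(-31, -25) = -25
n2-1 (Black): min(32, -40, 6, 4) = -40
n2-2 (Black): min(47, -33, 12) = -33
n2-3 (Black): min(6, -44, -32, -7) = -44
n2 (White): max(-40, -33, -44) = -33
n3-1 (Black): min(32, 10, 0) = 0
n3-2 (Black): min(47, 36, -39, -25) = -39
n3-3 (Black): min(-48, -3, 16, -38) = -48
n3-4 (Black): min(-2, -26) = -26
n3 (White): max(0, -39, -48, -26) = 0
root (Black): min(-25, -33, 0) = -33

-33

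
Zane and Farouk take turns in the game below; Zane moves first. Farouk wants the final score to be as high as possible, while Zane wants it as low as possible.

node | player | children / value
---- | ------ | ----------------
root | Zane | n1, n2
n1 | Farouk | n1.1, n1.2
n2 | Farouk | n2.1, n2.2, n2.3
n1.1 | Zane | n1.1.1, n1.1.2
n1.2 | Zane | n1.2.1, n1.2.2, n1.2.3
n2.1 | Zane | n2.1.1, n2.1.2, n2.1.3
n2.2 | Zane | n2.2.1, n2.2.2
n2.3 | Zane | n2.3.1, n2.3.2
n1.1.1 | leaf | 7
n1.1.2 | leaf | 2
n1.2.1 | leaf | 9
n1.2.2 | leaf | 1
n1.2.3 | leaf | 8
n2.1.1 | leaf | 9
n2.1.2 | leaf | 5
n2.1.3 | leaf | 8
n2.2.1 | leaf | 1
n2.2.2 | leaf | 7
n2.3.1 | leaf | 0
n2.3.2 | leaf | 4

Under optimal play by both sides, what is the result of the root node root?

n1.1 (Zane): min(7, 2) = 2
n1.2 (Zane): min(9, 1, 8) = 1
n1 (Farouk): max(2, 1) = 2
n2.1 (Zane): min(9, 5, 8) = 5
n2.2 (Zane): min(1, 7) = 1
n2.3 (Zane): min(0, 4) = 0
n2 (Farouk): max(5, 1, 0) = 5
root (Zane): min(2, 5) = 2

2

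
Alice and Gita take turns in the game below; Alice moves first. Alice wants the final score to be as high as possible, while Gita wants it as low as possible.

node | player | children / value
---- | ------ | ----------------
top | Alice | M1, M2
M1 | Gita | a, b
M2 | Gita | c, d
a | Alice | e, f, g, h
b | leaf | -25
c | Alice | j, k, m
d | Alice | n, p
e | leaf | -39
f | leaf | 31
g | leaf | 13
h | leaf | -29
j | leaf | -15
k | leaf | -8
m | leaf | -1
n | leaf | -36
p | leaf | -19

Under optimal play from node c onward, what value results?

-1

c (Alice): max(-15, -8, -1) = -1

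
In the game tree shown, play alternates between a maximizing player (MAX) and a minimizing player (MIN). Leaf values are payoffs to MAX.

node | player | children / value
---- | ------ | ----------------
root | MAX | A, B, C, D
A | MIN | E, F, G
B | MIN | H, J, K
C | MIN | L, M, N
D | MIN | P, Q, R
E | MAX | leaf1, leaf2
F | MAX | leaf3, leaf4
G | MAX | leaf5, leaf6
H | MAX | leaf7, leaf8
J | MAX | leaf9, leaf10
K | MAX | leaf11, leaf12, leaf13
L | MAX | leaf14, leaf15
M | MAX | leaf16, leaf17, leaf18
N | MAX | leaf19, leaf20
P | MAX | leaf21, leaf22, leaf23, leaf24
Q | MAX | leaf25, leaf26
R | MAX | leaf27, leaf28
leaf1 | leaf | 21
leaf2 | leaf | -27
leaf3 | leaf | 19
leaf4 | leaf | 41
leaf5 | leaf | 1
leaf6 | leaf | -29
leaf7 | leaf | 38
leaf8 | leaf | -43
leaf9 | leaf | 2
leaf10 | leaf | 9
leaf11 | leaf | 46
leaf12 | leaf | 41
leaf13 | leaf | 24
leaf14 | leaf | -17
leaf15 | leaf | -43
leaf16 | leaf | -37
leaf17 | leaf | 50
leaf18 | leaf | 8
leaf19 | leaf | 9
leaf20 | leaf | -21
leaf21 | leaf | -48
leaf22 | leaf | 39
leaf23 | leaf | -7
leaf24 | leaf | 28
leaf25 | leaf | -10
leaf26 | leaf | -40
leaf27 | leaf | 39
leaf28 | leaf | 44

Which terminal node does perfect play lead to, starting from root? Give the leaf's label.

leaf10

E (MAX): max(21, -27) = 21
F (MAX): max(19, 41) = 41
G (MAX): max(1, -29) = 1
A (MIN): min(21, 41, 1) = 1
H (MAX): max(38, -43) = 38
J (MAX): max(2, 9) = 9
K (MAX): max(46, 41, 24) = 46
B (MIN): min(38, 9, 46) = 9
L (MAX): max(-17, -43) = -17
M (MAX): max(-37, 50, 8) = 50
N (MAX): max(9, -21) = 9
C (MIN): min(-17, 50, 9) = -17
P (MAX): max(-48, 39, -7, 28) = 39
Q (MAX): max(-10, -40) = -10
R (MAX): max(39, 44) = 44
D (MIN): min(39, -10, 44) = -10
root (MAX): max(1, 9, -17, -10) = 9
At root, MAX picks B (highest: 9).
At B, MIN picks J (lowest: 9).
At J, MAX picks leaf10 (highest: 9).
Terminal value 9.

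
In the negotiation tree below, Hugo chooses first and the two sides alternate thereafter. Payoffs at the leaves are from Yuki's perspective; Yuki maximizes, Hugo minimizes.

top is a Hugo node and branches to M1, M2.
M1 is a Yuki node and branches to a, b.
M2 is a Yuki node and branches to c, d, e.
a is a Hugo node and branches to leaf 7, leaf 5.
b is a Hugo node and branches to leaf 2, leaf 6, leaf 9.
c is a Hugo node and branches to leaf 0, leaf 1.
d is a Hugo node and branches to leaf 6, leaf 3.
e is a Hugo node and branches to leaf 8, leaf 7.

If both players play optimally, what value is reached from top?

5

a (Hugo): min(7, 5) = 5
b (Hugo): min(2, 6, 9) = 2
M1 (Yuki): max(5, 2) = 5
c (Hugo): min(0, 1) = 0
d (Hugo): min(6, 3) = 3
e (Hugo): min(8, 7) = 7
M2 (Yuki): max(0, 3, 7) = 7
top (Hugo): min(5, 7) = 5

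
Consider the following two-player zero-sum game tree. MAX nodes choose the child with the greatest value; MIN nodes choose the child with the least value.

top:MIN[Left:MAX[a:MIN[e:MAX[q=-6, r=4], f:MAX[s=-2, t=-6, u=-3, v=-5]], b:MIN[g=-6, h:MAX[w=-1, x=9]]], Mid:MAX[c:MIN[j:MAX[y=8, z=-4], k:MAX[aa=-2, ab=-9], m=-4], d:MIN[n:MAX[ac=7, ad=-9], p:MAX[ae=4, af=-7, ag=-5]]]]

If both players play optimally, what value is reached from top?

-2

e (MAX): max(-6, 4) = 4
f (MAX): max(-2, -6, -3, -5) = -2
a (MIN): min(4, -2) = -2
h (MAX): max(-1, 9) = 9
b (MIN): min(-6, 9) = -6
Left (MAX): max(-2, -6) = -2
j (MAX): max(8, -4) = 8
k (MAX): max(-2, -9) = -2
c (MIN): min(8, -2, -4) = -4
n (MAX): max(7, -9) = 7
p (MAX): max(4, -7, -5) = 4
d (MIN): min(7, 4) = 4
Mid (MAX): max(-4, 4) = 4
top (MIN): min(-2, 4) = -2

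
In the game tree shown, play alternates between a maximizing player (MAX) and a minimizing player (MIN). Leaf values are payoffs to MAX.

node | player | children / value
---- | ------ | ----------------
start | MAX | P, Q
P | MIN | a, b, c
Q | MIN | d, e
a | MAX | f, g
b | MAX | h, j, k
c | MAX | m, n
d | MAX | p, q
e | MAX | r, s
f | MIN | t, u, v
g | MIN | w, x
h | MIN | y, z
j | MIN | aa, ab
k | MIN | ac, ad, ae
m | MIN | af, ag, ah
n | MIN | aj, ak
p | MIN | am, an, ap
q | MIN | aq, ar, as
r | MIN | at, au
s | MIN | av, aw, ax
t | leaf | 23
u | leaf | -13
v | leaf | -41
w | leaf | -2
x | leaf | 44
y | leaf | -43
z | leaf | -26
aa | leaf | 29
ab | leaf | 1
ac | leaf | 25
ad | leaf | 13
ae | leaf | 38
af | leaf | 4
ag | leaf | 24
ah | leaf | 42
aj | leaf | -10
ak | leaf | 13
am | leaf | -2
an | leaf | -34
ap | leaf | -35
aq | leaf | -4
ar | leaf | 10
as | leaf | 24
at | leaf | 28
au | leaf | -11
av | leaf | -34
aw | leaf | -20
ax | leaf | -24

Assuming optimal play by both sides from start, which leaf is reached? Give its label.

w

f (MIN): min(23, -13, -41) = -41
g (MIN): min(-2, 44) = -2
a (MAX): max(-41, -2) = -2
h (MIN): min(-43, -26) = -43
j (MIN): min(29, 1) = 1
k (MIN): min(25, 13, 38) = 13
b (MAX): max(-43, 1, 13) = 13
m (MIN): min(4, 24, 42) = 4
n (MIN): min(-10, 13) = -10
c (MAX): max(4, -10) = 4
P (MIN): min(-2, 13, 4) = -2
p (MIN): min(-2, -34, -35) = -35
q (MIN): min(-4, 10, 24) = -4
d (MAX): max(-35, -4) = -4
r (MIN): min(28, -11) = -11
s (MIN): min(-34, -20, -24) = -34
e (MAX): max(-11, -34) = -11
Q (MIN): min(-4, -11) = -11
start (MAX): max(-2, -11) = -2
At start, MAX picks P (highest: -2).
At P, MIN picks a (lowest: -2).
At a, MAX picks g (highest: -2).
At g, MIN picks w (lowest: -2).
Terminal value -2.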